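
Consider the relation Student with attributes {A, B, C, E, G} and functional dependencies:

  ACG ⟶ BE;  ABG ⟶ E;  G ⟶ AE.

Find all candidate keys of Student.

{C, G}

Attributes C, G never appear on any right-hand side, so every candidate key must contain {C, G}.
{C, G}⁺ = {A, B, C, E, G}, which is all of the schema, so {C, G} is the only candidate key.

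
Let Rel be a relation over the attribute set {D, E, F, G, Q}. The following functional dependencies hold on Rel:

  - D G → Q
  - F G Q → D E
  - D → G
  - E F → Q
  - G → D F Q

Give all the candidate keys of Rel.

(D), (G)

{D}⁺: D→G adds G; G→DFQ adds F, Q; FGQ→DE adds E → {D, E, F, G, Q}.
{G}⁺: G→DFQ adds D, F, Q; FGQ→DE adds E → {D, E, F, G, Q}.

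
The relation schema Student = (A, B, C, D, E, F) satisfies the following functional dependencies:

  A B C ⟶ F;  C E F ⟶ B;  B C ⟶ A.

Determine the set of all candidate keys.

{B, C, D, E}, {C, D, E, F}

Attributes C, D, E never appear on any right-hand side, so every candidate key must contain {C, D, E}.
{C, D, E}⁺ = {C, D, E}, which is not all of the schema, so we must add further attributes.
{B, C, D, E}⁺: BC→A adds A; ABC→F adds F → {A, B, C, D, E, F}. Minimal: {C, D, E}⁺ = {C, D, E}; {B, D, E}⁺ = {B, D, E}; {B, C, E}⁺ = {A, B, C, E, F}; … — none reach the full schema.
{C, D, E, F}⁺: CEF→B adds B; BC→A adds A → {A, B, C, D, E, F}. Minimal: {D, E, F}⁺ = {D, E, F}; {C, E, F}⁺ = {A, B, C, E, F}; {C, D, F}⁺ = {C, D, F}; … — none reach the full schema.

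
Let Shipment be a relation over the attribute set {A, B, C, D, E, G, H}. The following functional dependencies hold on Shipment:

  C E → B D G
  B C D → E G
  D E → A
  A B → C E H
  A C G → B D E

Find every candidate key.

{A, B}⁺: AB→CEH adds C, E, H; CE→BDG adds D, G → {A, B, C, D, E, G, H}. Minimal: {B}⁺ = {B}; {A}⁺ = {A} — none reach the full schema.
{C, E}⁺: CE→BDG adds B, D, G; DE→A adds A; AB→CEH adds H → {A, B, C, D, E, G, H}. Minimal: {E}⁺ = {E}; {C}⁺ = {C} — none reach the full schema.
{A, C, G}⁺: ACG→BDE adds B, D, E; AB→CEH adds H → {A, B, C, D, E, G, H}. Minimal: {C, G}⁺ = {C, G}; {A, G}⁺ = {A, G}; {A, C}⁺ = {A, C} — none reach the full schema.
{B, C, D}⁺: BCD→EG adds E, G; DE→A adds A; AB→CEH adds H → {A, B, C, D, E, G, H}. Minimal: {C, D}⁺ = {C, D}; {B, D}⁺ = {B, D}; {B, C}⁺ = {B, C} — none reach the full schema.
{B, D, E}⁺: DE→A adds A; AB→CEH adds C, H; CE→BDG adds G → {A, B, C, D, E, G, H}. Minimal: {D, E}⁺ = {A, D, E}; {B, E}⁺ = {B, E}; {B, D}⁺ = {B, D} — none reach the full schema.

AB; CE; ACG; BCD; BDE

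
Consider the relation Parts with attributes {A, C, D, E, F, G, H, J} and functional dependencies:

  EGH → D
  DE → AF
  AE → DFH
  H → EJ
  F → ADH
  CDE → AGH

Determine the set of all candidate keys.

{C, F}⁺: F→ADH adds A, D, H; H→EJ adds E, J; CDE→AGH adds G → {A, C, D, E, F, G, H, J}. Minimal: {F}⁺ = {A, D, E, F, H, J}; {C}⁺ = {C} — none reach the full schema.
{A, C, E}⁺: AE→DFH adds D, F, H; H→EJ adds J; CDE→AGH adds G → {A, C, D, E, F, G, H, J}. Minimal: {C, E}⁺ = {C, E}; {A, E}⁺ = {A, D, E, F, H, J}; {A, C}⁺ = {A, C} — none reach the full schema.
{A, C, H}⁺: H→EJ adds E, J; AE→DFH adds D, F; CDE→AGH adds G → {A, C, D, E, F, G, H, J}. Minimal: {C, H}⁺ = {C, E, H, J}; {A, H}⁺ = {A, D, E, F, H, J}; {A, C}⁺ = {A, C} — none reach the full schema.
{C, D, E}⁺: DE→AF adds A, F; AE→DFH adds H; H→EJ adds J; CDE→AGH adds G → {A, C, D, E, F, G, H, J}. Minimal: {D, E}⁺ = {A, D, E, F, H, J}; {C, E}⁺ = {C, E}; {C, D}⁺ = {C, D} — none reach the full schema.
{C, D, H}⁺: H→EJ adds E, J; CDE→AGH adds A, G; DE→AF adds F → {A, C, D, E, F, G, H, J}. Minimal: {D, H}⁺ = {A, D, E, F, H, J}; {C, H}⁺ = {C, E, H, J}; {C, D}⁺ = {C, D} — none reach the full schema.
{C, G, H}⁺: H→EJ adds E, J; EGH→D adds D; DE→AF adds A, F → {A, C, D, E, F, G, H, J}. Minimal: {G, H}⁺ = {A, D, E, F, G, H, J}; {C, H}⁺ = {C, E, H, J}; {C, G}⁺ = {C, G} — none reach the full schema.

{C, F}, {A, C, E}, {A, C, H}, {C, D, E}, {C, D, H}, {C, G, H}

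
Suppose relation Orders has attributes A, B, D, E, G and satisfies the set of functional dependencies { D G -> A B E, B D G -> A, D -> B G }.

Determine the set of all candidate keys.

D

Attribute D never appears on the right-hand side of any dependency, so D must belong to every candidate key.
{D}⁺ = {A, B, D, E, G}, which is all of the schema, so {D} is the only candidate key.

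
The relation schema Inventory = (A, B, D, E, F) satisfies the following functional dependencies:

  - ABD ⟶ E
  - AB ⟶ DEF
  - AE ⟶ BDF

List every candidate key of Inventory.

Attribute A never appears on the right-hand side of any dependency, so A must belong to every candidate key.
{A}⁺ = {A}, which is not all of the schema, so we must add further attributes.
{A, B}⁺: AB→DEF adds D, E, F → {A, B, D, E, F}.
{A, E}⁺: AE→BDF adds B, D, F → {A, B, D, E, F}.

AB; AE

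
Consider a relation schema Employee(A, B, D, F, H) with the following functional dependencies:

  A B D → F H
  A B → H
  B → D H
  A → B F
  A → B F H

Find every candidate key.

A

Attribute A never appears on the right-hand side of any dependency, so A must belong to every candidate key.
{A}⁺ = {A, B, D, F, H}, which is all of the schema, so {A} is the only candidate key.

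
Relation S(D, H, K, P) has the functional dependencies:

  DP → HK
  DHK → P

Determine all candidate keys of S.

Attribute D never appears on the right-hand side of any dependency, so D must belong to every candidate key.
{D}⁺ = {D}, which is not all of the schema, so we must add further attributes.
{D, P}⁺: DP→HK adds H, K → {D, H, K, P}.
{D, H, K}⁺: DHK→P adds P → {D, H, K, P}.
Any other superkey contains one of these as a subset, so there are no further candidate keys.

{D, P}; {D, H, K}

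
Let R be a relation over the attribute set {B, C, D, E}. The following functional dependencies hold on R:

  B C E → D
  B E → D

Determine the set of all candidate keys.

{B, C, E}

Attributes B, C, E never appear on any right-hand side, so every candidate key must contain {B, C, E}.
{B, C, E}⁺ = {B, C, D, E}, which is all of the schema, so {B, C, E} is the only candidate key.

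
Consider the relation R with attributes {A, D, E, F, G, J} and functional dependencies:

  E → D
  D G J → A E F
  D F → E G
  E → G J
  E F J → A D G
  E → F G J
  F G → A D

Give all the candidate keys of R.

{E}, {D, F}, {F, G}, {D, G, J}

{E}⁺: E→D adds D; E→GJ adds G, J; E→FGJ adds F; FG→AD adds A → {A, D, E, F, G, J}.
{D, F}⁺: DF→EG adds E, G; E→GJ adds J; EFJ→ADG adds A → {A, D, E, F, G, J}.
{F, G}⁺: FG→AD adds A, D; DF→EG adds E; E→GJ adds J → {A, D, E, F, G, J}.
{D, G, J}⁺: DGJ→AEF adds A, E, F → {A, D, E, F, G, J}.
Any other superkey contains one of these as a subset, so there are no further candidate keys.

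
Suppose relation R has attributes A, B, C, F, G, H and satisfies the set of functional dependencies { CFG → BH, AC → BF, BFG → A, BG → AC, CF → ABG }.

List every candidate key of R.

(A, C), (B, G), (C, F)

{A, C}⁺: AC→BF adds B, F; CF→ABG adds G; CFG→BH adds H → {A, B, C, F, G, H}. Minimal: {C}⁺ = {C}; {A}⁺ = {A} — none reach the full schema.
{B, G}⁺: BG→AC adds A, C; AC→BF adds F; CFG→BH adds H → {A, B, C, F, G, H}. Minimal: {G}⁺ = {G}; {B}⁺ = {B} — none reach the full schema.
{C, F}⁺: CF→ABG adds A, B, G; CFG→BH adds H → {A, B, C, F, G, H}. Minimal: {F}⁺ = {F}; {C}⁺ = {C} — none reach the full schema.
Any other superkey contains one of these as a subset, so there are no further candidate keys.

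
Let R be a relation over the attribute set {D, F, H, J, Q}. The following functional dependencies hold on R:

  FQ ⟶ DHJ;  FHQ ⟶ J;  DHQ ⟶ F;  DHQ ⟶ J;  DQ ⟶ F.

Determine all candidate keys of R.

{D, Q}, {F, Q}

Attribute Q never appears on the right-hand side of any dependency, so Q must belong to every candidate key.
{Q}⁺ = {Q}, which is not all of the schema, so we must add further attributes.
{D, Q}⁺: DQ→F adds F; FQ→DHJ adds H, J → {D, F, H, J, Q}. Minimal: {Q}⁺ = {Q}; {D}⁺ = {D} — none reach the full schema.
{F, Q}⁺: FQ→DHJ adds D, H, J → {D, F, H, J, Q}. Minimal: {Q}⁺ = {Q}; {F}⁺ = {F} — none reach the full schema.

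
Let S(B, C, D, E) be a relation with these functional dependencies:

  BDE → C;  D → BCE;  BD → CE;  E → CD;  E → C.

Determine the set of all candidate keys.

D, E

{D}⁺: D→BCE adds B, C, E → {B, C, D, E}.
{E}⁺: E→CD adds C, D; D→BCE adds B → {B, C, D, E}.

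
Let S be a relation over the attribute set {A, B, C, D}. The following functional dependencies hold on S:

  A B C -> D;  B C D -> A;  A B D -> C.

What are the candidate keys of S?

{A, B, C}, {A, B, D}, {B, C, D}

{A, B, C}⁺: ABC→D adds D → {A, B, C, D}.
{A, B, D}⁺: ABD→C adds C → {A, B, C, D}.
{B, C, D}⁺: BCD→A adds A → {A, B, C, D}.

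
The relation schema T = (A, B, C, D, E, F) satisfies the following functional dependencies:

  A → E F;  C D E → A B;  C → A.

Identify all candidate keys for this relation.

Attributes C, D never appear on any right-hand side, so every candidate key must contain {C, D}.
{C, D}⁺ = {A, B, C, D, E, F}, which is all of the schema, so {C, D} is the only candidate key.

{C, D}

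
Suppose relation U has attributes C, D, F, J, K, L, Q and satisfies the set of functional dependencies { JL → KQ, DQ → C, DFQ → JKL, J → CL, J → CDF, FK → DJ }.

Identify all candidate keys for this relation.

J; FK; DFQ

{J}⁺: J→CL adds C, L; J→CDF adds D, F; JL→KQ adds K, Q → {C, D, F, J, K, L, Q}.
{F, K}⁺: FK→DJ adds D, J; J→CL adds C, L; JL→KQ adds Q → {C, D, F, J, K, L, Q}.
{D, F, Q}⁺: DQ→C adds C; DFQ→JKL adds J, K, L → {C, D, F, J, K, L, Q}.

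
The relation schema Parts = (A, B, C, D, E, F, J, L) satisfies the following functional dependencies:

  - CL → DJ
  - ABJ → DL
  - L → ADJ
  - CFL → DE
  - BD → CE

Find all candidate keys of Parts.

Attributes B, F never appear on any right-hand side, so every candidate key must contain {B, F}.
{B, F}⁺ = {B, F}, which is not all of the schema, so we must add further attributes.
{B, F, L}⁺: L→ADJ adds A, D, J; BD→CE adds C, E → {A, B, C, D, E, F, J, L}. Minimal: {F, L}⁺ = {A, D, F, J, L}; {B, L}⁺ = {A, B, C, D, E, J, L}; {B, F}⁺ = {B, F} — none reach the full schema.
{A, B, F, J}⁺: ABJ→DL adds D, L; BD→CE adds C, E → {A, B, C, D, E, F, J, L}. Minimal: {B, F, J}⁺ = {B, F, J}; {A, F, J}⁺ = {A, F, J}; {A, B, J}⁺ = {A, B, C, D, E, J, L}; … — none reach the full schema.

{B, F, L}, {A, B, F, J}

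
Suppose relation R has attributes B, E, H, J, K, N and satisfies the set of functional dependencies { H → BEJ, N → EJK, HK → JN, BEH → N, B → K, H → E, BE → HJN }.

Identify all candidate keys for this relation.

{H}⁺: H→BEJ adds B, E, J; BEH→N adds N; B→K adds K → {B, E, H, J, K, N}.
{B, E}⁺: B→K adds K; BE→HJN adds H, J, N → {B, E, H, J, K, N}.
{B, N}⁺: N→EJK adds E, J, K; BE→HJN adds H → {B, E, H, J, K, N}.
Any other superkey contains one of these as a subset, so there are no further candidate keys.

H, BE, BN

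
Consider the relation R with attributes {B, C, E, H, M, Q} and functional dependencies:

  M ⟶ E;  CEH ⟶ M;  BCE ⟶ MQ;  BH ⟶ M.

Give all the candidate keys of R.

Attributes B, C, H never appear on any right-hand side, so every candidate key must contain {B, C, H}.
{B, C, H}⁺ = {B, C, E, H, M, Q}, which is all of the schema, so {B, C, H} is the only candidate key.

{B, C, H}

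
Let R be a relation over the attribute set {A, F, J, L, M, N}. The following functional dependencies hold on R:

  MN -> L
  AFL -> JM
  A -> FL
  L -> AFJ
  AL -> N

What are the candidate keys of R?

{A}; {L}; {M, N}

{A}⁺: A→FL adds F, L; L→AFJ adds J; AL→N adds N; AFL→JM adds M → {A, F, J, L, M, N}.
{L}⁺: L→AFJ adds A, F, J; AL→N adds N; AFL→JM adds M → {A, F, J, L, M, N}.
{M, N}⁺: MN→L adds L; L→AFJ adds A, F, J → {A, F, J, L, M, N}. Minimal: {N}⁺ = {N}; {M}⁺ = {M} — none reach the full schema.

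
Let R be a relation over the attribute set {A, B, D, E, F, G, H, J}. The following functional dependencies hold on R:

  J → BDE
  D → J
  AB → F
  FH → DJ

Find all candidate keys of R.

Attributes A, G, H never appear on any right-hand side, so every candidate key must contain {A, G, H}.
{A, G, H}⁺ = {A, G, H}, which is not all of the schema, so we must add further attributes.
{A, B, G, H}⁺: AB→F adds F; FH→DJ adds D, J; J→BDE adds E → {A, B, D, E, F, G, H, J}. Minimal: {B, G, H}⁺ = {B, G, H}; {A, G, H}⁺ = {A, G, H}; {A, B, H}⁺ = {A, B, D, E, F, H, J}; … — none reach the full schema.
{A, D, G, H}⁺: D→J adds J; J→BDE adds B, E; AB→F adds F → {A, B, D, E, F, G, H, J}. Minimal: {D, G, H}⁺ = {B, D, E, G, H, J}; {A, G, H}⁺ = {A, G, H}; {A, D, H}⁺ = {A, B, D, E, F, H, J}; … — none reach the full schema.
{A, F, G, H}⁺: FH→DJ adds D, J; J→BDE adds B, E → {A, B, D, E, F, G, H, J}. Minimal: {F, G, H}⁺ = {B, D, E, F, G, H, J}; {A, G, H}⁺ = {A, G, H}; {A, F, H}⁺ = {A, B, D, E, F, H, J}; … — none reach the full schema.
{A, G, H, J}⁺: J→BDE adds B, D, E; AB→F adds F → {A, B, D, E, F, G, H, J}. Minimal: {G, H, J}⁺ = {B, D, E, G, H, J}; {A, H, J}⁺ = {A, B, D, E, F, H, J}; {A, G, J}⁺ = {A, B, D, E, F, G, J}; … — none reach the full schema.
Any other superkey contains one of these as a subset, so there are no further candidate keys.

(A, B, G, H), (A, D, G, H), (A, F, G, H), (A, G, H, J)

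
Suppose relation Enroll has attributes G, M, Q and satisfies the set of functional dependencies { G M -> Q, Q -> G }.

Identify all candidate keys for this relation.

{G, M}, {M, Q}

Attribute M never appears on the right-hand side of any dependency, so M must belong to every candidate key.
{M}⁺ = {M}, which is not all of the schema, so we must add further attributes.
{G, M}⁺: GM→Q adds Q → {G, M, Q}. Minimal: {M}⁺ = {M}; {G}⁺ = {G} — none reach the full schema.
{M, Q}⁺: Q→G adds G → {G, M, Q}. Minimal: {Q}⁺ = {G, Q}; {M}⁺ = {M} — none reach the full schema.
Any other superkey contains one of these as a subset, so there are no further candidate keys.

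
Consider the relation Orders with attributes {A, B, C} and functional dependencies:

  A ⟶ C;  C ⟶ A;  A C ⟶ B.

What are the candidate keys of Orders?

{A}, {C}

{A}⁺: A→C adds C; AC→B adds B → {A, B, C}.
{C}⁺: C→A adds A; AC→B adds B → {A, B, C}.
Any other superkey contains one of these as a subset, so there are no further candidate keys.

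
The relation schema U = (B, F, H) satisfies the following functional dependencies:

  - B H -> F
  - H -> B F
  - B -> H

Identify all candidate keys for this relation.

{B}, {H}

{B}⁺: B→H adds H; BH→F adds F → {B, F, H}.
{H}⁺: H→BF adds B, F → {B, F, H}.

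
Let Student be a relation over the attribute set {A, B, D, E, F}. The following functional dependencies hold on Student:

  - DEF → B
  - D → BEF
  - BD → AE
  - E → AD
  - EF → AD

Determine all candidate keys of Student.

{D}⁺: D→BEF adds B, E, F; BD→AE adds A → {A, B, D, E, F}.
{E}⁺: E→AD adds A, D; D→BEF adds B, F → {A, B, D, E, F}.

(D), (E)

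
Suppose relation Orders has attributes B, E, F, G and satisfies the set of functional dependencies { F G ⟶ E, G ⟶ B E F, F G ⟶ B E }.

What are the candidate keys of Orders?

G

Attribute G never appears on the right-hand side of any dependency, so G must belong to every candidate key.
{G}⁺ = {B, E, F, G}, which is all of the schema, so {G} is the only candidate key.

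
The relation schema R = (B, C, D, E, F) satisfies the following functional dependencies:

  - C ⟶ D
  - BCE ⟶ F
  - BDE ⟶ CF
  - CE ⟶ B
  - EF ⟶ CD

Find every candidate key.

Attribute E never appears on the right-hand side of any dependency, so E must belong to every candidate key.
{E}⁺ = {E}, which is not all of the schema, so we must add further attributes.
{C, E}⁺: C→D adds D; CE→B adds B; BCE→F adds F → {B, C, D, E, F}. Minimal: {E}⁺ = {E}; {C}⁺ = {C, D} — none reach the full schema.
{E, F}⁺: EF→CD adds C, D; CE→B adds B → {B, C, D, E, F}. Minimal: {F}⁺ = {F}; {E}⁺ = {E} — none reach the full schema.
{B, D, E}⁺: BDE→CF adds C, F → {B, C, D, E, F}. Minimal: {D, E}⁺ = {D, E}; {B, E}⁺ = {B, E}; {B, D}⁺ = {B, D} — none reach the full schema.

{C, E}, {E, F}, {B, D, E}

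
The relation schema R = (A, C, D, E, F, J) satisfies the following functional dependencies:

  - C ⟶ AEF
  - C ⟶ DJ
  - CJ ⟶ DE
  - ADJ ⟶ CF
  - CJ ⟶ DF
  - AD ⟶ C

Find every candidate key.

{C}⁺: C→AEF adds A, E, F; C→DJ adds D, J → {A, C, D, E, F, J}.
{A, D}⁺: AD→C adds C; C→AEF adds E, F; C→DJ adds J → {A, C, D, E, F, J}. Minimal: {D}⁺ = {D}; {A}⁺ = {A} — none reach the full schema.

{C}, {A, D}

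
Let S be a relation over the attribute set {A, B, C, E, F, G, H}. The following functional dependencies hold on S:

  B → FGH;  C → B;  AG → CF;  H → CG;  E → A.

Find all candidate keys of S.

Attribute E never appears on the right-hand side of any dependency, so E must belong to every candidate key.
{E}⁺ = {A, E}, which is not all of the schema, so we must add further attributes.
{B, E}⁺: B→FGH adds F, G, H; H→CG adds C; E→A adds A → {A, B, C, E, F, G, H}.
{C, E}⁺: C→B adds B; E→A adds A; B→FGH adds F, G, H → {A, B, C, E, F, G, H}.
{E, G}⁺: E→A adds A; AG→CF adds C, F; C→B adds B; B→FGH adds H → {A, B, C, E, F, G, H}.
{E, H}⁺: H→CG adds C, G; E→A adds A; C→B adds B; AG→CF adds F → {A, B, C, E, F, G, H}.

{B, E}, {C, E}, {E, G}, {E, H}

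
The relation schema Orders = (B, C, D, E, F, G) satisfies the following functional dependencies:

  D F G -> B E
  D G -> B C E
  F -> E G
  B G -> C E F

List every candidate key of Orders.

(D, F), (D, G)

Attribute D never appears on the right-hand side of any dependency, so D must belong to every candidate key.
{D}⁺ = {D}, which is not all of the schema, so we must add further attributes.
{D, F}⁺: F→EG adds E, G; DFG→BE adds B; DG→BCE adds C → {B, C, D, E, F, G}. Minimal: {F}⁺ = {E, F, G}; {D}⁺ = {D} — none reach the full schema.
{D, G}⁺: DG→BCE adds B, C, E; BG→CEF adds F → {B, C, D, E, F, G}. Minimal: {G}⁺ = {G}; {D}⁺ = {D} — none reach the full schema.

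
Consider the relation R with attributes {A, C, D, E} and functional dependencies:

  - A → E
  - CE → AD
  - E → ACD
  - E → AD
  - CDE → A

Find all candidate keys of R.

A, E

{A}⁺: A→E adds E; E→ACD adds C, D → {A, C, D, E}.
{E}⁺: E→ACD adds A, C, D → {A, C, D, E}.
Any other superkey contains one of these as a subset, so there are no further candidate keys.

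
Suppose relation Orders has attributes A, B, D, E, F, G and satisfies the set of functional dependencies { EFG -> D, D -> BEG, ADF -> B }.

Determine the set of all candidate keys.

ADF, AEFG

Attributes A, F never appear on any right-hand side, so every candidate key must contain {A, F}.
{A, F}⁺ = {A, F}, which is not all of the schema, so we must add further attributes.
{A, D, F}⁺: D→BEG adds B, E, G → {A, B, D, E, F, G}. Minimal: {D, F}⁺ = {B, D, E, F, G}; {A, F}⁺ = {A, F}; {A, D}⁺ = {A, B, D, E, G} — none reach the full schema.
{A, E, F, G}⁺: EFG→D adds D; D→BEG adds B → {A, B, D, E, F, G}. Minimal: {E, F, G}⁺ = {B, D, E, F, G}; {A, F, G}⁺ = {A, F, G}; {A, E, G}⁺ = {A, E, G}; … — none reach the full schema.
Any other superkey contains one of these as a subset, so there are no further candidate keys.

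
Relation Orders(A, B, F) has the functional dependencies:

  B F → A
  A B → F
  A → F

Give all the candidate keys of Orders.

Attribute B never appears on the right-hand side of any dependency, so B must belong to every candidate key.
{B}⁺ = {B}, which is not all of the schema, so we must add further attributes.
{A, B}⁺: AB→F adds F → {A, B, F}. Minimal: {B}⁺ = {B}; {A}⁺ = {A, F} — none reach the full schema.
{B, F}⁺: BF→A adds A → {A, B, F}. Minimal: {F}⁺ = {F}; {B}⁺ = {B} — none reach the full schema.

(A, B); (B, F)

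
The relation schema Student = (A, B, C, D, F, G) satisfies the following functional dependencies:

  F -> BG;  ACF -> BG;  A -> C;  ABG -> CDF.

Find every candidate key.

Attribute A never appears on the right-hand side of any dependency, so A must belong to every candidate key.
{A}⁺ = {A, C}, which is not all of the schema, so we must add further attributes.
{A, F}⁺: F→BG adds B, G; A→C adds C; ABG→CDF adds D → {A, B, C, D, F, G}. Minimal: {F}⁺ = {B, F, G}; {A}⁺ = {A, C} — none reach the full schema.
{A, B, G}⁺: A→C adds C; ABG→CDF adds D, F → {A, B, C, D, F, G}. Minimal: {B, G}⁺ = {B, G}; {A, G}⁺ = {A, C, G}; {A, B}⁺ = {A, B, C} — none reach the full schema.

AF, ABG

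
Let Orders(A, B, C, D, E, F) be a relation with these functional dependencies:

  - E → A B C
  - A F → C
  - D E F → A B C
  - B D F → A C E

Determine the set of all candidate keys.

Attributes D, F never appear on any right-hand side, so every candidate key must contain {D, F}.
{D, F}⁺ = {D, F}, which is not all of the schema, so we must add further attributes.
{B, D, F}⁺: BDF→ACE adds A, C, E → {A, B, C, D, E, F}. Minimal: {D, F}⁺ = {D, F}; {B, F}⁺ = {B, F}; {B, D}⁺ = {B, D} — none reach the full schema.
{D, E, F}⁺: E→ABC adds A, B, C → {A, B, C, D, E, F}. Minimal: {E, F}⁺ = {A, B, C, E, F}; {D, F}⁺ = {D, F}; {D, E}⁺ = {A, B, C, D, E} — none reach the full schema.

{B, D, F}, {D, E, F}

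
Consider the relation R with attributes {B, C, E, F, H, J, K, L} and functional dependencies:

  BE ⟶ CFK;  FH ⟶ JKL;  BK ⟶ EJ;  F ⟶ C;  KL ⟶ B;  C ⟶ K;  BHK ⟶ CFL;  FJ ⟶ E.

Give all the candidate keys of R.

Attribute H never appears on the right-hand side of any dependency, so H must belong to every candidate key.
{H}⁺ = {H}, which is not all of the schema, so we must add further attributes.
{F, H}⁺: FH→JKL adds J, K, L; F→C adds C; KL→B adds B; FJ→E adds E → {B, C, E, F, H, J, K, L}.
{B, C, H}⁺: C→K adds K; BHK→CFL adds F, L; FH→JKL adds J; BK→EJ adds E → {B, C, E, F, H, J, K, L}.
{B, E, H}⁺: BE→CFK adds C, F, K; FH→JKL adds J, L → {B, C, E, F, H, J, K, L}.
{B, H, K}⁺: BK→EJ adds E, J; BHK→CFL adds C, F, L → {B, C, E, F, H, J, K, L}.
{C, H, L}⁺: C→K adds K; KL→B adds B; BHK→CFL adds F; FH→JKL adds J; BK→EJ adds E → {B, C, E, F, H, J, K, L}.
{H, K, L}⁺: KL→B adds B; BHK→CFL adds C, F; FH→JKL adds J; BK→EJ adds E → {B, C, E, F, H, J, K, L}.
Any other superkey contains one of these as a subset, so there are no further candidate keys.

(F, H), (B, C, H), (B, E, H), (B, H, K), (C, H, L), (H, K, L)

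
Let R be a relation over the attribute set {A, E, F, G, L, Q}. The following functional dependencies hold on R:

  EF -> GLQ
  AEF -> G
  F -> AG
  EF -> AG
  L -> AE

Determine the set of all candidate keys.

Attribute F never appears on the right-hand side of any dependency, so F must belong to every candidate key.
{F}⁺ = {A, F, G}, which is not all of the schema, so we must add further attributes.
{E, F}⁺: EF→GLQ adds G, L, Q; F→AG adds A → {A, E, F, G, L, Q}. Minimal: {F}⁺ = {A, F, G}; {E}⁺ = {E} — none reach the full schema.
{F, L}⁺: F→AG adds A, G; L→AE adds E; EF→GLQ adds Q → {A, E, F, G, L, Q}. Minimal: {L}⁺ = {A, E, L}; {F}⁺ = {A, F, G} — none reach the full schema.
Any other superkey contains one of these as a subset, so there are no further candidate keys.

(E, F); (F, L)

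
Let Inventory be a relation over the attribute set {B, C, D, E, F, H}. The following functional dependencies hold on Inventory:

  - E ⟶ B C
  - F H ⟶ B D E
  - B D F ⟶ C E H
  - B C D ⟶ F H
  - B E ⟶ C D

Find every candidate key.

{E}, {F, H}, {B, C, D}, {B, D, F}

{E}⁺: E→BC adds B, C; BE→CD adds D; BCD→FH adds F, H → {B, C, D, E, F, H}.
{F, H}⁺: FH→BDE adds B, D, E; BDF→CEH adds C → {B, C, D, E, F, H}. Minimal: {H}⁺ = {H}; {F}⁺ = {F} — none reach the full schema.
{B, C, D}⁺: BCD→FH adds F, H; FH→BDE adds E → {B, C, D, E, F, H}. Minimal: {C, D}⁺ = {C, D}; {B, D}⁺ = {B, D}; {B, C}⁺ = {B, C} — none reach the full schema.
{B, D, F}⁺: BDF→CEH adds C, E, H → {B, C, D, E, F, H}. Minimal: {D, F}⁺ = {D, F}; {B, F}⁺ = {B, F}; {B, D}⁺ = {B, D} — none reach the full schema.
Any other superkey contains one of these as a subset, so there are no further candidate keys.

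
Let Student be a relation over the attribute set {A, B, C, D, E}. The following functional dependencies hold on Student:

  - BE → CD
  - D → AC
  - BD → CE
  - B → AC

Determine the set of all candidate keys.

Attribute B never appears on the right-hand side of any dependency, so B must belong to every candidate key.
{B}⁺ = {A, B, C}, which is not all of the schema, so we must add further attributes.
{B, D}⁺: D→AC adds A, C; BD→CE adds E → {A, B, C, D, E}. Minimal: {D}⁺ = {A, C, D}; {B}⁺ = {A, B, C} — none reach the full schema.
{B, E}⁺: BE→CD adds C, D; D→AC adds A → {A, B, C, D, E}. Minimal: {E}⁺ = {E}; {B}⁺ = {A, B, C} — none reach the full schema.

{B, D}, {B, E}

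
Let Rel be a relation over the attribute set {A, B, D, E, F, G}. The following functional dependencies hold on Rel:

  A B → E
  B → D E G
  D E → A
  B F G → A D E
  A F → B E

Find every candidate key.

{A, F}; {B, F}; {D, E, F}

Attribute F never appears on the right-hand side of any dependency, so F must belong to every candidate key.
{F}⁺ = {F}, which is not all of the schema, so we must add further attributes.
{A, F}⁺: AF→BE adds B, E; B→DEG adds D, G → {A, B, D, E, F, G}. Minimal: {F}⁺ = {F}; {A}⁺ = {A} — none reach the full schema.
{B, F}⁺: B→DEG adds D, E, G; DE→A adds A → {A, B, D, E, F, G}. Minimal: {F}⁺ = {F}; {B}⁺ = {A, B, D, E, G} — none reach the full schema.
{D, E, F}⁺: DE→A adds A; AF→BE adds B; B→DEG adds G → {A, B, D, E, F, G}. Minimal: {E, F}⁺ = {E, F}; {D, F}⁺ = {D, F}; {D, E}⁺ = {A, D, E} — none reach the full schema.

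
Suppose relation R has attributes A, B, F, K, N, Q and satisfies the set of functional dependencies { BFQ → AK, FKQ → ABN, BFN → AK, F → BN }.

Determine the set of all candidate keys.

(F, Q)

Attributes F, Q never appear on any right-hand side, so every candidate key must contain {F, Q}.
{F, Q}⁺ = {A, B, F, K, N, Q}, which is all of the schema, so {F, Q} is the only candidate key.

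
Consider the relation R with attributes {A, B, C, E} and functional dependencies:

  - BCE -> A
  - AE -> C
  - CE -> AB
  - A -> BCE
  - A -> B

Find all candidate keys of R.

{A}; {C, E}

{A}⁺: A→BCE adds B, C, E → {A, B, C, E}.
{C, E}⁺: CE→AB adds A, B → {A, B, C, E}. Minimal: {E}⁺ = {E}; {C}⁺ = {C} — none reach the full schema.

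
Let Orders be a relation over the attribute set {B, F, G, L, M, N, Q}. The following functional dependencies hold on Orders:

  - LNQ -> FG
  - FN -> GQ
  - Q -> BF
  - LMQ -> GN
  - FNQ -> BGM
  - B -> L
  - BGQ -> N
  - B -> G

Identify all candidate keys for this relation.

(Q), (F, N)

{Q}⁺: Q→BF adds B, F; B→L adds L; B→G adds G; BGQ→N adds N; FNQ→BGM adds M → {B, F, G, L, M, N, Q}.
{F, N}⁺: FN→GQ adds G, Q; Q→BF adds B; FNQ→BGM adds M; B→L adds L → {B, F, G, L, M, N, Q}. Minimal: {N}⁺ = {N}; {F}⁺ = {F} — none reach the full schema.
Any other superkey contains one of these as a subset, so there are no further candidate keys.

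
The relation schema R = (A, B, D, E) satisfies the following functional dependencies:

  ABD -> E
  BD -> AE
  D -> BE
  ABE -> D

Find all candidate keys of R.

(D), (A, B, E)

{D}⁺: D→BE adds B, E; BD→AE adds A → {A, B, D, E}.
{A, B, E}⁺: ABE→D adds D → {A, B, D, E}. Minimal: {B, E}⁺ = {B, E}; {A, E}⁺ = {A, E}; {A, B}⁺ = {A, B} — none reach the full schema.
Any other superkey contains one of these as a subset, so there are no further candidate keys.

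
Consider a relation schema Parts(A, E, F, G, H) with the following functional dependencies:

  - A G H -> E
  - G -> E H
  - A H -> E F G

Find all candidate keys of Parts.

{A, G}⁺: G→EH adds E, H; AH→EFG adds F → {A, E, F, G, H}.
{A, H}⁺: AH→EFG adds E, F, G → {A, E, F, G, H}.

{A, G}, {A, H}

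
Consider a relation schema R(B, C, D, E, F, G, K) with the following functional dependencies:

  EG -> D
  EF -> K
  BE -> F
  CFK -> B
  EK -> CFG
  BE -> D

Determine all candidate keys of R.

Attribute E never appears on the right-hand side of any dependency, so E must belong to every candidate key.
{E}⁺ = {E}, which is not all of the schema, so we must add further attributes.
{B, E}⁺: BE→F adds F; BE→D adds D; EF→K adds K; EK→CFG adds C, G → {B, C, D, E, F, G, K}. Minimal: {E}⁺ = {E}; {B}⁺ = {B} — none reach the full schema.
{E, F}⁺: EF→K adds K; EK→CFG adds C, G; EG→D adds D; CFK→B adds B → {B, C, D, E, F, G, K}. Minimal: {F}⁺ = {F}; {E}⁺ = {E} — none reach the full schema.
{E, K}⁺: EK→CFG adds C, F, G; EG→D adds D; CFK→B adds B → {B, C, D, E, F, G, K}. Minimal: {K}⁺ = {K}; {E}⁺ = {E} — none reach the full schema.
Any other superkey contains one of these as a subset, so there are no further candidate keys.

BE, EF, EK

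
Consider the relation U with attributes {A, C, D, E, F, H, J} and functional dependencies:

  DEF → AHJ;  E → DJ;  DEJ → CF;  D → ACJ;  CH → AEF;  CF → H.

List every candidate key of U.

{E}⁺: E→DJ adds D, J; DEJ→CF adds C, F; D→ACJ adds A; CF→H adds H → {A, C, D, E, F, H, J}.
{C, F}⁺: CF→H adds H; CH→AEF adds A, E; E→DJ adds D, J → {A, C, D, E, F, H, J}. Minimal: {F}⁺ = {F}; {C}⁺ = {C} — none reach the full schema.
{C, H}⁺: CH→AEF adds A, E, F; E→DJ adds D, J → {A, C, D, E, F, H, J}. Minimal: {H}⁺ = {H}; {C}⁺ = {C} — none reach the full schema.
{D, F}⁺: D→ACJ adds A, C, J; CF→H adds H; CH→AEF adds E → {A, C, D, E, F, H, J}. Minimal: {F}⁺ = {F}; {D}⁺ = {A, C, D, J} — none reach the full schema.
{D, H}⁺: D→ACJ adds A, C, J; CH→AEF adds E, F → {A, C, D, E, F, H, J}. Minimal: {H}⁺ = {H}; {D}⁺ = {A, C, D, J} — none reach the full schema.

{E}, {C, F}, {C, H}, {D, F}, {D, H}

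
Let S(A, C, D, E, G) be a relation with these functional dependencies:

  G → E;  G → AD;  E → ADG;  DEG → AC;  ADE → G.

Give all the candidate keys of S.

{E}, {G}

{E}⁺: E→ADG adds A, D, G; DEG→AC adds C → {A, C, D, E, G}.
{G}⁺: G→E adds E; G→AD adds A, D; DEG→AC adds C → {A, C, D, E, G}.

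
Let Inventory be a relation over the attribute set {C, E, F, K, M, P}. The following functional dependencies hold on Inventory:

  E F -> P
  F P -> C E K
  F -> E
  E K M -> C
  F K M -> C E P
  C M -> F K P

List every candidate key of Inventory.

Attribute M never appears on the right-hand side of any dependency, so M must belong to every candidate key.
{M}⁺ = {M}, which is not all of the schema, so we must add further attributes.
{C, M}⁺: CM→FKP adds F, K, P; FP→CEK adds E → {C, E, F, K, M, P}. Minimal: {M}⁺ = {M}; {C}⁺ = {C} — none reach the full schema.
{F, M}⁺: F→E adds E; EF→P adds P; FP→CEK adds C, K → {C, E, F, K, M, P}. Minimal: {M}⁺ = {M}; {F}⁺ = {C, E, F, K, P} — none reach the full schema.
{E, K, M}⁺: EKM→C adds C; CM→FKP adds F, P → {C, E, F, K, M, P}. Minimal: {K, M}⁺ = {K, M}; {E, M}⁺ = {E, M}; {E, K}⁺ = {E, K} — none reach the full schema.
Any other superkey contains one of these as a subset, so there are no further candidate keys.

{C, M}, {F, M}, {E, K, M}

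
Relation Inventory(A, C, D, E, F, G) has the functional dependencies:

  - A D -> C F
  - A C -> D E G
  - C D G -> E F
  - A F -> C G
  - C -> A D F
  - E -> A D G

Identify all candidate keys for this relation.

{C}⁺: C→ADF adds A, D, F; AC→DEG adds E, G → {A, C, D, E, F, G}.
{E}⁺: E→ADG adds A, D, G; AD→CF adds C, F → {A, C, D, E, F, G}.
{A, D}⁺: AD→CF adds C, F; AC→DEG adds E, G → {A, C, D, E, F, G}. Minimal: {D}⁺ = {D}; {A}⁺ = {A} — none reach the full schema.
{A, F}⁺: AF→CG adds C, G; C→ADF adds D; AC→DEG adds E → {A, C, D, E, F, G}. Minimal: {F}⁺ = {F}; {A}⁺ = {A} — none reach the full schema.

{C}, {E}, {A, D}, {A, F}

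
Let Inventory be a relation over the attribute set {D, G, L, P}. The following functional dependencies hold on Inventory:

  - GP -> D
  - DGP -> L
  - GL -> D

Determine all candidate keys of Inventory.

{G, P}

Attributes G, P never appear on any right-hand side, so every candidate key must contain {G, P}.
{G, P}⁺ = {D, G, L, P}, which is all of the schema, so {G, P} is the only candidate key.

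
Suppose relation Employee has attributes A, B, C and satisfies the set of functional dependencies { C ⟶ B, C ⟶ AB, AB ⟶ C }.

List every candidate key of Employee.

(C), (A, B)

{C}⁺: C→B adds B; C→AB adds A → {A, B, C}.
{A, B}⁺: AB→C adds C → {A, B, C}. Minimal: {B}⁺ = {B}; {A}⁺ = {A} — none reach the full schema.
Any other superkey contains one of these as a subset, so there are no further candidate keys.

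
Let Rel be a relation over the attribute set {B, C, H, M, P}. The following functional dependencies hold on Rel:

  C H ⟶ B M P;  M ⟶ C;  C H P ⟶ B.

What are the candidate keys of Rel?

Attribute H never appears on the right-hand side of any dependency, so H must belong to every candidate key.
{H}⁺ = {H}, which is not all of the schema, so we must add further attributes.
{C, H}⁺: CH→BMP adds B, M, P → {B, C, H, M, P}.
{H, M}⁺: M→C adds C; CH→BMP adds B, P → {B, C, H, M, P}.

{C, H}, {H, M}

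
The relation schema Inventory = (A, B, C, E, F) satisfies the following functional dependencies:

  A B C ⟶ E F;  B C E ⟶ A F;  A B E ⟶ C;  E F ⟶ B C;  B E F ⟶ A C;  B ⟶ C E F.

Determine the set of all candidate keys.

{B}; {E, F}

{B}⁺: B→CEF adds C, E, F; BCE→AF adds A → {A, B, C, E, F}.
{E, F}⁺: EF→BC adds B, C; BEF→AC adds A → {A, B, C, E, F}.
Any other superkey contains one of these as a subset, so there are no further candidate keys.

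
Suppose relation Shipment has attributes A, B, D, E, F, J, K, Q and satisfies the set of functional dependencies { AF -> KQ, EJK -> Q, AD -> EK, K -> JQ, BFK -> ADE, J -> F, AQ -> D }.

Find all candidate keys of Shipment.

Attribute B never appears on the right-hand side of any dependency, so B must belong to every candidate key.
{B}⁺ = {B}, which is not all of the schema, so we must add further attributes.
{B, K}⁺: K→JQ adds J, Q; J→F adds F; BFK→ADE adds A, D, E → {A, B, D, E, F, J, K, Q}.
{A, B, D}⁺: AD→EK adds E, K; K→JQ adds J, Q; J→F adds F → {A, B, D, E, F, J, K, Q}.
{A, B, F}⁺: AF→KQ adds K, Q; K→JQ adds J; BFK→ADE adds D, E → {A, B, D, E, F, J, K, Q}.
{A, B, J}⁺: J→F adds F; AF→KQ adds K, Q; BFK→ADE adds D, E → {A, B, D, E, F, J, K, Q}.
{A, B, Q}⁺: AQ→D adds D; AD→EK adds E, K; K→JQ adds J; J→F adds F → {A, B, D, E, F, J, K, Q}.
Any other superkey contains one of these as a subset, so there are no further candidate keys.

{B, K}; {A, B, D}; {A, B, F}; {A, B, J}; {A, B, Q}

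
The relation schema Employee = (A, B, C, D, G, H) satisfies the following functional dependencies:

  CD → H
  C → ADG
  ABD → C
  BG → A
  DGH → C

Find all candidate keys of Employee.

Attribute B never appears on the right-hand side of any dependency, so B must belong to every candidate key.
{B}⁺ = {B}, which is not all of the schema, so we must add further attributes.
{B, C}⁺: C→ADG adds A, D, G; CD→H adds H → {A, B, C, D, G, H}. Minimal: {C}⁺ = {A, C, D, G, H}; {B}⁺ = {B} — none reach the full schema.
{A, B, D}⁺: ABD→C adds C; CD→H adds H; C→ADG adds G → {A, B, C, D, G, H}. Minimal: {B, D}⁺ = {B, D}; {A, D}⁺ = {A, D}; {A, B}⁺ = {A, B} — none reach the full schema.
{B, D, G}⁺: BG→A adds A; ABD→C adds C; CD→H adds H → {A, B, C, D, G, H}. Minimal: {D, G}⁺ = {D, G}; {B, G}⁺ = {A, B, G}; {B, D}⁺ = {B, D} — none reach the full schema.

{B, C}, {A, B, D}, {B, D, G}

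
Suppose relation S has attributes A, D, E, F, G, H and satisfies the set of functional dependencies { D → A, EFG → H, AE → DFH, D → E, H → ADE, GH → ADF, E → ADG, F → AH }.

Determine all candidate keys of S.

{D}⁺: D→A adds A; D→E adds E; E→ADG adds G; AE→DFH adds F, H → {A, D, E, F, G, H}.
{E}⁺: E→ADG adds A, D, G; AE→DFH adds F, H → {A, D, E, F, G, H}.
{F}⁺: F→AH adds A, H; H→ADE adds D, E; E→ADG adds G → {A, D, E, F, G, H}.
{H}⁺: H→ADE adds A, D, E; E→ADG adds G; AE→DFH adds F → {A, D, E, F, G, H}.
Any other superkey contains one of these as a subset, so there are no further candidate keys.

{D}, {E}, {F}, {H}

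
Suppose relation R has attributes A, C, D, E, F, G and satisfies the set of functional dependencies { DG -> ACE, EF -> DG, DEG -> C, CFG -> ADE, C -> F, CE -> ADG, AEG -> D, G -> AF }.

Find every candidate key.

{C, E}⁺: C→F adds F; CE→ADG adds A, D, G → {A, C, D, E, F, G}. Minimal: {E}⁺ = {E}; {C}⁺ = {C, F} — none reach the full schema.
{C, G}⁺: C→F adds F; G→AF adds A; CFG→ADE adds D, E → {A, C, D, E, F, G}. Minimal: {G}⁺ = {A, F, G}; {C}⁺ = {C, F} — none reach the full schema.
{D, G}⁺: DG→ACE adds A, C, E; C→F adds F → {A, C, D, E, F, G}. Minimal: {G}⁺ = {A, F, G}; {D}⁺ = {D} — none reach the full schema.
{E, F}⁺: EF→DG adds D, G; DEG→C adds C; CFG→ADE adds A → {A, C, D, E, F, G}. Minimal: {F}⁺ = {F}; {E}⁺ = {E} — none reach the full schema.
{E, G}⁺: G→AF adds A, F; EF→DG adds D; DEG→C adds C → {A, C, D, E, F, G}. Minimal: {G}⁺ = {A, F, G}; {E}⁺ = {E} — none reach the full schema.
Any other superkey contains one of these as a subset, so there are no further candidate keys.

{C, E}, {C, G}, {D, G}, {E, F}, {E, G}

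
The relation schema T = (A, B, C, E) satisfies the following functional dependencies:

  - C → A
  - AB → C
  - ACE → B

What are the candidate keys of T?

Attribute E never appears on the right-hand side of any dependency, so E must belong to every candidate key.
{E}⁺ = {E}, which is not all of the schema, so we must add further attributes.
{C, E}⁺: C→A adds A; ACE→B adds B → {A, B, C, E}.
{A, B, E}⁺: AB→C adds C → {A, B, C, E}.
Any other superkey contains one of these as a subset, so there are no further candidate keys.

{C, E}, {A, B, E}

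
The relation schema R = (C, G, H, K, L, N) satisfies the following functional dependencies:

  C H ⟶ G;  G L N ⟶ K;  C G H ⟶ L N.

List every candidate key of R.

{C, H}

{C, H}⁺: CH→G adds G; CGH→LN adds L, N; GLN→K adds K → {C, G, H, K, L, N}. Minimal: {H}⁺ = {H}; {C}⁺ = {C} — none reach the full schema.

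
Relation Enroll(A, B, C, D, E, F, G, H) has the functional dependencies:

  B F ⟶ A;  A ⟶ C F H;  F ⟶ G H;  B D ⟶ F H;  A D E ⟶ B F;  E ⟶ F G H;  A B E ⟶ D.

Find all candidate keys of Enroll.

{B, E}; {A, D, E}

Attribute E never appears on the right-hand side of any dependency, so E must belong to every candidate key.
{E}⁺ = {E, F, G, H}, which is not all of the schema, so we must add further attributes.
{B, E}⁺: E→FGH adds F, G, H; BF→A adds A; A→CFH adds C; ABE→D adds D → {A, B, C, D, E, F, G, H}.
{A, D, E}⁺: A→CFH adds C, F, H; F→GH adds G; ADE→BF adds B → {A, B, C, D, E, F, G, H}.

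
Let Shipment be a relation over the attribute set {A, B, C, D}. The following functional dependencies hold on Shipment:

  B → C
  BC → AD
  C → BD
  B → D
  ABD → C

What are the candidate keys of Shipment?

{B}; {C}

{B}⁺: B→C adds C; BC→AD adds A, D → {A, B, C, D}.
{C}⁺: C→BD adds B, D; BC→AD adds A → {A, B, C, D}.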